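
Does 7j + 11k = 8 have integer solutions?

Step 1: Compute gcd(7, 11).
gcd(7, 11) = 1

Step 2: Check divisibility.
Does 1 divide 8? 8 = 1 x 8, so yes.

By the theorem on linear Diophantine equations, 7j + 11k = 8 has integer solutions if and only if gcd(7, 11) divides 8. Since 1 | 8, solutions exist.

Yes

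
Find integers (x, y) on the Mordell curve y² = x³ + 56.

Try small integer x values and check whether x³ + 56 is a perfect square.
x = 2: x³ + 56 = 2³ + 56 = 8 + 56 = 64
Is 64 a perfect square? 8² = 64 ✓
So (x, y) = (2, -8) is a solution.

x = 2, y = -8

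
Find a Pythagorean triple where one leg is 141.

We need the other leg and hypotenuse such that 141² + x² = c².
Take x = 1100, c = 1109: 141² + 1100² = 19881 + 1210000 = 1229881 = 1109² ✓
Triple: (141, 1100, 1109)

(141, 1100, 1109)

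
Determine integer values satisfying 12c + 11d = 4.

Step 1: Check solvability.
gcd(12, 11) = 1
Since 1 divides 4, solutions exist.

Step 2: Apply extended Euclidean algorithm to find gcd.
We find integers such that 12*x0 + 11*y0 = 1

Step 3: Scale the particular solution.
Multiply by 4/1 = 4:
c = 4, d = -4

Step 4: Verify.
12*(4) + 11*(-4) = 4 = 4 ✓

c = 4, d = -4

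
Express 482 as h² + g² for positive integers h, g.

We need to find integers h, g > 0 such that h² + g² = 482.
Trying h = 11: g² = 482 - 11² = 482 - 121 = 361
g = 19
Check: 11² + 19² = 121 + 361 = 482 ✓

482 = 11² + 19²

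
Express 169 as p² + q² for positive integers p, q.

We need to find integers p, q > 0 such that p² + q² = 169.
Trying p = 5: q² = 169 - 5² = 169 - 25 = 144
q = 12
Check: 5² + 12² = 25 + 144 = 169 ✓

169 = 5² + 12²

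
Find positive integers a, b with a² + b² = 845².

We need a² + b² = 845² = 714025.
Trying: 837² + 116² = 700569 + 13456 = 714025 ✓

(837, 116, 845)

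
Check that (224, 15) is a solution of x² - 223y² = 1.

Compute x² = 224² = 50176
Compute 223y² = 223·15² = 223·225 = 50175
x² - 223y² = 50176 - 50175 = 1
Since this equals 1, (224, 15) is a solution.

Yes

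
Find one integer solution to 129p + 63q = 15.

Step 1: Check solvability.
gcd(129, 63) = 3
Since 3 divides 15, solutions exist.

Step 2: Apply extended Euclidean algorithm to find gcd.
We find integers such that 129*x0 + 63*y0 = 3

Step 3: Scale the particular solution.
Multiply by 15/3 = 5:
p = 5, q = -10

Step 4: Verify.
129*(5) + 63*(-10) = 15 = 15 ✓

p = 5, q = -10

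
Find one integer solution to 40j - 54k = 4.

Step 1: Check solvability.
gcd(40, 54) = 2
Since 2 divides 4, solutions exist.

Step 2: Apply extended Euclidean algorithm to find gcd.
We find integers such that 40*x0 + 54*y0 = 2

Step 3: Scale the particular solution.
Multiply by 4/2 = 2:
j = -8, k = -6

Step 4: Verify.
40*(-8) - 54*(-6) = 4 = 4 ✓

j = -8, k = -6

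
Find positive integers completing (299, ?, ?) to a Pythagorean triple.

We need the other leg and hypotenuse such that 299² + x² = c².
Take x = 180, c = 349: 299² + 180² = 89401 + 32400 = 121801 = 349² ✓
Triple: (299, 180, 349)

(299, 180, 349)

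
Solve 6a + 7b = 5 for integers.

Step 1: Check solvability.
gcd(6, 7) = 1
Since 1 divides 5, solutions exist.

Step 2: Apply extended Euclidean algorithm to find gcd.
We find integers such that 6*x0 + 7*y0 = 1

Step 3: Scale the particular solution.
Multiply by 5/1 = 5:
a = -5, b = 5

Step 4: Verify.
6*(-5) + 7*(5) = 5 = 5 ✓

a = -5, b = 5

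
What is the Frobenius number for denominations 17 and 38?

For two coprime denominations a and b, the Frobenius number (largest value not representable as a non-negative combination) is ab - a - b.
Here gcd(17, 38) = 1, so they are coprime.
F(17, 38) = 17·38 - 17 - 38 = 646 - 55 = 591

591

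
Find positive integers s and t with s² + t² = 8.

We need to find integers s, t > 0 such that s² + t² = 8.
Trying s = 2: t² = 8 - 2² = 8 - 4 = 4
t = 2
Check: 2² + 2² = 4 + 4 = 8 ✓

8 = 2² + 2²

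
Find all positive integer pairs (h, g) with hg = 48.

The positive divisors of 48 are: 1, 2, 3, 4, 6, 8, 12, 16, 24, 48.
Each divisor d gives the pair (d, 48/d):
(1, 48), (2, 24), (3, 16), (4, 12), (6, 8), (8, 6), (12, 4), (16, 3), (24, 2), (48, 1)

(1, 48), (2, 24), (3, 16), (4, 12), (6, 8), (8, 6), (12, 4), (16, 3), (24, 2), (48, 1)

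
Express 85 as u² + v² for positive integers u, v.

We need to find integers u, v > 0 such that u² + v² = 85.
Trying u = 2: v² = 85 - 2² = 85 - 4 = 81
v = 9
Check: 2² + 9² = 4 + 81 = 85 ✓

85 = 2² + 9²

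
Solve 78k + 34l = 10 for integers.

Step 1: Check solvability.
gcd(78, 34) = 2
Since 2 divides 10, solutions exist.

Step 2: Apply extended Euclidean algorithm to find gcd.
We find integers such that 78*x0 + 34*y0 = 2

Step 3: Scale the particular solution.
Multiply by 10/2 = 5:
k = 35, l = -80

Step 4: Verify.
78*(35) + 34*(-80) = 10 = 10 ✓

k = 35, l = -80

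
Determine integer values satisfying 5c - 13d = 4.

Step 1: Check solvability.
gcd(5, 13) = 1
Since 1 divides 4, solutions exist.

Step 2: Apply extended Euclidean algorithm to find gcd.
We find integers such that 5*x0 + 13*y0 = 1

Step 3: Scale the particular solution.
Multiply by 4/1 = 4:
c = -20, d = -8

Step 4: Verify.
5*(-20) - 13*(-8) = 4 = 4 ✓

c = -20, d = -8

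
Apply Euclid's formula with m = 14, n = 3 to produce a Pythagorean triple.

a = m² - n² = 14² - 3² = 196 - 9 = 187
b = 2mn = 2·14·3 = 84
c = m² + n² = 196 + 9 = 205
Verify: 187² + 84² = 34969 + 7056 = 42025 = 205² ✓

(187, 84, 205)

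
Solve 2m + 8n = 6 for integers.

Step 1: Check solvability.
gcd(2, 8) = 2
Since 2 divides 6, solutions exist.

Step 2: Apply extended Euclidean algorithm to find gcd.
We find integers such that 2*x0 + 8*y0 = 2

Step 3: Scale the particular solution.
Multiply by 6/2 = 3:
m = 3, n = 0

Step 4: Verify.
2*(3) + 8*(0) = 6 = 6 ✓

m = 3, n = 0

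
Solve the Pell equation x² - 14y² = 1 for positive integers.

We seek the smallest positive integers (x, y) with x² - 14y² = 1, i.e., x² = 14y² + 1.
Try successive y values:
y = 1: x² = 14·1² + 1 = 15, not a perfect square
y = 2: x² = 14·2² + 1 = 57, not a perfect square
y = 3: x² = 14·3² + 1 = 127, not a perfect square
... continuing the search (or via continued fractions) ...
y = 4: x² = 14·4² + 1 = 225, x = 15 ✓

Verify: 15² - 14·4² = 225 - 224 = 1 ✓

x = 15, y = 4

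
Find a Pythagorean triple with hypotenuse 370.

We need a² + b² = 370² = 136900.
Trying: 114² + 352² = 12996 + 123904 = 136900 ✓

(114, 352, 370)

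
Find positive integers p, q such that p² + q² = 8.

Search for p with 8 - p² a perfect square.
p = 2: 8 - 2² = 8 - 4 = 4 = 2² ✓
So p = 2, q = 2.

p = 2, q = 2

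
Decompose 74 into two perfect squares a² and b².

We need to find integers a, b > 0 such that a² + b² = 74.
Trying a = 5: b² = 74 - 5² = 74 - 25 = 49
b = 7
Check: 5² + 7² = 25 + 49 = 74 ✓

74 = 5² + 7²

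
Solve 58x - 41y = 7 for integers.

Step 1: Check solvability.
gcd(58, 41) = 1
Since 1 divides 7, solutions exist.

Step 2: Apply extended Euclidean algorithm to find gcd.
We find integers such that 58*x0 + 41*y0 = 1

Step 3: Scale the particular solution.
Multiply by 7/1 = 7:
x = -84, y = -119

Step 4: Verify.
58*(-84) - 41*(-119) = 7 = 7 ✓

x = -84, y = -119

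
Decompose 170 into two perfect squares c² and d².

We need to find integers c, d > 0 such that c² + d² = 170.
Trying c = 1: d² = 170 - 1² = 170 - 1 = 169
d = 13
Check: 1² + 13² = 1 + 169 = 170 ✓

170 = 1² + 13²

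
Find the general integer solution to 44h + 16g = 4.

Step 1: Compute gcd(44, 16) = 4.
Since 4 divides 4, solutions exist.

Step 2: Find a particular solution using extended Euclidean algorithm.
We get h₀ = -1, g₀ = 3.
Check: 44*-1 + 16*3 = 4 = 4 ✓

Step 3: Write the general solution.
h = -1 + (16/4)t = -1 + 4t
g = 3 - (44/4)t = 3 - 11t
for any integer t.

h = -1 + 4t, g = 3 - 11t for integer t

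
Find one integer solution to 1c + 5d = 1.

Step 1: Check solvability.
gcd(1, 5) = 1
Since 1 divides 1, solutions exist.

Step 2: Apply extended Euclidean algorithm to find gcd.
We find integers such that 1*x0 + 5*y0 = 1

Step 3: Scale the particular solution.
Multiply by 1/1 = 1:
c = 1, d = 0

Step 4: Verify.
1*(1) + 5*(0) = 1 = 1 ✓

c = 1, d = 0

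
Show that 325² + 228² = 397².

Compute a² + b² = 325² + 228² = 105625 + 51984 = 157609
Compute c² = 397² = 157609
Since 157609 = 157609, confirmed.

Yes, it is a Pythagorean triple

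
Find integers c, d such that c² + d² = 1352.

We need to find integers c, d > 0 such that c² + d² = 1352.
Trying c = 14: d² = 1352 - 14² = 1352 - 196 = 1156
d = 34
Check: 14² + 34² = 196 + 1156 = 1352 ✓

1352 = 14² + 34²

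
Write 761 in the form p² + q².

We need to find integers p, q > 0 such that p² + q² = 761.
Trying p = 19: q² = 761 - 19² = 761 - 361 = 400
q = 20
Check: 19² + 20² = 361 + 400 = 761 ✓

761 = 19² + 20²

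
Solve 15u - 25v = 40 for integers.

Step 1: Check solvability.
gcd(15, 25) = 5
Since 5 divides 40, solutions exist.

Step 2: Apply extended Euclidean algorithm to find gcd.
We find integers such that 15*x0 + 25*y0 = 5

Step 3: Scale the particular solution.
Multiply by 40/5 = 8:
u = 16, v = 8

Step 4: Verify.
15*(16) - 25*(8) = 40 = 40 ✓

u = 16, v = 8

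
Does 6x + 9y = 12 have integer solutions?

Step 1: Compute gcd(6, 9).
gcd(6, 9) = 3

Step 2: Check divisibility.
Does 3 divide 12? 12 = 3 x 4, so yes.

By the theorem on linear Diophantine equations, 6x + 9y = 12 has integer solutions if and only if gcd(6, 9) divides 12. Since 3 | 12, solutions exist.

Yes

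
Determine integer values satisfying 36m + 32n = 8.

Step 1: Check solvability.
gcd(36, 32) = 4
Since 4 divides 8, solutions exist.

Step 2: Apply extended Euclidean algorithm to find gcd.
We find integers such that 36*x0 + 32*y0 = 4

Step 3: Scale the particular solution.
Multiply by 8/4 = 2:
m = 2, n = -2

Step 4: Verify.
36*(2) + 32*(-2) = 8 = 8 ✓

m = 2, n = -2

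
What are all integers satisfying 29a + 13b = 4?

Step 1: Compute gcd(29, 13) = 1.
Since 1 divides 4, solutions exist.

Step 2: Find a particular solution using extended Euclidean algorithm.
We get a₀ = -16, b₀ = 36.
Check: 29*-16 + 13*36 = 4 = 4 ✓

Step 3: Write the general solution.
a = -16 + (13/1)t = -16 + 13t
b = 36 - (29/1)t = 36 - 29t
for any integer t.

a = -16 + 13t, b = 36 - 29t for integer t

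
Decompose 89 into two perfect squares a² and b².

We need to find integers a, b > 0 such that a² + b² = 89.
Trying a = 5: b² = 89 - 5² = 89 - 25 = 64
b = 8
Check: 5² + 8² = 25 + 64 = 89 ✓

89 = 5² + 8²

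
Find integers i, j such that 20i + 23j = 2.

Step 1: Check solvability.
gcd(20, 23) = 1
Since 1 divides 2, solutions exist.

Step 2: Apply extended Euclidean algorithm to find gcd.
We find integers such that 20*x0 + 23*y0 = 1

Step 3: Scale the particular solution.
Multiply by 2/1 = 2:
i = -16, j = 14

Step 4: Verify.
20*(-16) + 23*(14) = 2 = 2 ✓

i = -16, j = 14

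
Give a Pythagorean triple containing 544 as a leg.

We need the other leg and hypotenuse such that 544² + x² = c².
Take x = 450, c = 706: 544² + 450² = 295936 + 202500 = 498436 = 706² ✓
Triple: (450, 544, 706)

(450, 544, 706)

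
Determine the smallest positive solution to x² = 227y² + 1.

We seek the smallest positive integers (x, y) with x² - 227y² = 1, i.e., x² = 227y² + 1.
Try successive y values:
y = 1: x² = 227·1² + 1 = 228, not a perfect square
y = 2: x² = 227·2² + 1 = 909, not a perfect square
y = 3: x² = 227·3² + 1 = 2044, not a perfect square
... continuing the search (or via continued fractions) ...
y = 15: x² = 227·15² + 1 = 51076, x = 226 ✓

Verify: 226² - 227·15² = 51076 - 51075 = 1 ✓

x = 226, y = 15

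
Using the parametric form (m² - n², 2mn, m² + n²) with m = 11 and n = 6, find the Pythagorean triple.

a = m² - n² = 11² - 6² = 121 - 36 = 85
b = 2mn = 2·11·6 = 132
c = m² + n² = 121 + 36 = 157
Verify: 85² + 132² = 7225 + 17424 = 24649 = 157² ✓

(85, 132, 157)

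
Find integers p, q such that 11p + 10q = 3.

Step 1: Check solvability.
gcd(11, 10) = 1
Since 1 divides 3, solutions exist.

Step 2: Apply extended Euclidean algorithm to find gcd.
We find integers such that 11*x0 + 10*y0 = 1

Step 3: Scale the particular solution.
Multiply by 3/1 = 3:
p = 3, q = -3

Step 4: Verify.
11*(3) + 10*(-3) = 3 = 3 ✓

p = 3, q = -3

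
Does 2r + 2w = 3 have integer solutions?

Step 1: Compute gcd(2, 2).
gcd(2, 2) = 2

Step 2: Check divisibility.
Does 2 divide 3? 3 = 2 x 1 + 1, so no.

By the theorem on linear Diophantine equations, 2r + 2w = 3 has integer solutions if and only if gcd(2, 2) divides 3. Since 2 does not divide 3, no solutions exist.

No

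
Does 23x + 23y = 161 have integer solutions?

Step 1: Compute gcd(23, 23).
gcd(23, 23) = 23

Step 2: Check divisibility.
Does 23 divide 161? 161 = 23 x 7, so yes.

By the theorem on linear Diophantine equations, 23x + 23y = 161 has integer solutions if and only if gcd(23, 23) divides 161. Since 23 | 161, solutions exist.

Yes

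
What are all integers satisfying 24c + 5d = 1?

Step 1: Compute gcd(24, 5) = 1.
Since 1 divides 1, solutions exist.

Step 2: Find a particular solution using extended Euclidean algorithm.
We get c₀ = -1, d₀ = 5.
Check: 24*-1 + 5*5 = 1 = 1 ✓

Step 3: Write the general solution.
c = -1 + (5/1)t = -1 + 5t
d = 5 - (24/1)t = 5 - 24t
for any integer t.

c = -1 + 5t, d = 5 - 24t for integer t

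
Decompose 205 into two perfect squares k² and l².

We need to find integers k, l > 0 such that k² + l² = 205.
Trying k = 3: l² = 205 - 3² = 205 - 9 = 196
l = 14
Check: 3² + 14² = 9 + 196 = 205 ✓

205 = 3² + 14²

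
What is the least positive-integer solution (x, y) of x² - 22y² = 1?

We seek the smallest positive integers (x, y) with x² - 22y² = 1, i.e., x² = 22y² + 1.
Try successive y values:
y = 1: x² = 22·1² + 1 = 23, not a perfect square
y = 2: x² = 22·2² + 1 = 89, not a perfect square
y = 3: x² = 22·3² + 1 = 199, not a perfect square
... continuing the search (or via continued fractions) ...
y = 42: x² = 22·42² + 1 = 38809, x = 197 ✓

Verify: 197² - 22·42² = 38809 - 38808 = 1 ✓

x = 197, y = 42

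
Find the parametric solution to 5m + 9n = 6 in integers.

Step 1: Compute gcd(5, 9) = 1.
Since 1 divides 6, solutions exist.

Step 2: Find a particular solution using extended Euclidean algorithm.
We get m₀ = 12, n₀ = -6.
Check: 5*12 + 9*-6 = 6 = 6 ✓

Step 3: Write the general solution.
m = 12 + (9/1)t = 12 + 9t
n = -6 - (5/1)t = -6 - 5t
for any integer t.

m = 12 + 9t, n = -6 - 5t for integer t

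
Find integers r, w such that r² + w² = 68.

We need to find integers r, w > 0 such that r² + w² = 68.
Trying r = 2: w² = 68 - 2² = 68 - 4 = 64
w = 8
Check: 2² + 8² = 4 + 64 = 68 ✓

68 = 2² + 8²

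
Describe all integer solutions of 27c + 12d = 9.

Step 1: Compute gcd(27, 12) = 3.
Since 3 divides 9, solutions exist.

Step 2: Find a particular solution using extended Euclidean algorithm.
We get c₀ = 3, d₀ = -6.
Check: 27*3 + 12*-6 = 9 = 9 ✓

Step 3: Write the general solution.
c = 3 + (12/3)t = 3 + 4t
d = -6 - (27/3)t = -6 - 9t
for any integer t.

c = 3 + 4t, d = -6 - 9t for integer t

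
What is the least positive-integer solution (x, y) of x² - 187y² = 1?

We seek the smallest positive integers (x, y) with x² - 187y² = 1, i.e., x² = 187y² + 1.
Try successive y values:
y = 1: x² = 187·1² + 1 = 188, not a perfect square
y = 2: x² = 187·2² + 1 = 749, not a perfect square
y = 3: x² = 187·3² + 1 = 1684, not a perfect square
... continuing the search (or via continued fractions) ...
y = 123: x² = 187·123² + 1 = 2829124, x = 1682 ✓

Verify: 1682² - 187·123² = 2829124 - 2829123 = 1 ✓

x = 1682, y = 123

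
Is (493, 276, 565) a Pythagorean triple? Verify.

Compute a² + b² = 493² + 276² = 243049 + 76176 = 319225
Compute c² = 565² = 319225
Since 319225 = 319225, confirmed.

Yes, it is a Pythagorean triple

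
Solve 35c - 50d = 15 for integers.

Step 1: Check solvability.
gcd(35, 50) = 5
Since 5 divides 15, solutions exist.

Step 2: Apply extended Euclidean algorithm to find gcd.
We find integers such that 35*x0 + 50*y0 = 5

Step 3: Scale the particular solution.
Multiply by 15/5 = 3:
c = 9, d = 6

Step 4: Verify.
35*(9) - 50*(6) = 15 = 15 ✓

c = 9, d = 6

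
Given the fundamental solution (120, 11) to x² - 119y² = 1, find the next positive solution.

Solutions to x² - Dy² = 1 are generated by powers of (x₀ + y₀√D).
The next solution satisfies x₁ + y₁√119 = (x₀ + y₀√119)², giving:
x₁ = x₀² + 119y₀² = 120² + 119·11² = 14400 + 14399 = 28799
y₁ = 2x₀y₀ = 2·120·11 = 2640

Verify: 28799² - 119·2640² = 829382401 - 829382400 = 1 ✓

x = 28799, y = 2640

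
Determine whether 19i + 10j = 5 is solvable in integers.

Step 1: Compute gcd(19, 10).
gcd(19, 10) = 1

Step 2: Check divisibility.
Does 1 divide 5? 5 = 1 x 5, so yes.

By the theorem on linear Diophantine equations, 19i + 10j = 5 has integer solutions if and only if gcd(19, 10) divides 5. Since 1 | 5, solutions exist.

Yes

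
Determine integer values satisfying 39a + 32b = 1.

Step 1: Check solvability.
gcd(39, 32) = 1
Since 1 divides 1, solutions exist.

Step 2: Apply extended Euclidean algorithm to find gcd.
We find integers such that 39*x0 + 32*y0 = 1

Step 3: Scale the particular solution.
Multiply by 1/1 = 1:
a = -9, b = 11

Step 4: Verify.
39*(-9) + 32*(11) = 1 = 1 ✓

a = -9, b = 11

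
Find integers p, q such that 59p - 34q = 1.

Step 1: Check solvability.
gcd(59, 34) = 1
Since 1 divides 1, solutions exist.

Step 2: Apply extended Euclidean algorithm to find gcd.
We find integers such that 59*x0 + 34*y0 = 1

Step 3: Scale the particular solution.
Multiply by 1/1 = 1:
p = 15, q = 26

Step 4: Verify.
59*(15) - 34*(26) = 1 = 1 ✓

p = 15, q = 26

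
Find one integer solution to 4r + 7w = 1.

Step 1: Check solvability.
gcd(4, 7) = 1
Since 1 divides 1, solutions exist.

Step 2: Apply extended Euclidean algorithm to find gcd.
We find integers such that 4*x0 + 7*y0 = 1

Step 3: Scale the particular solution.
Multiply by 1/1 = 1:
r = 2, w = -1

Step 4: Verify.
4*(2) + 7*(-1) = 1 = 1 ✓

r = 2, w = -1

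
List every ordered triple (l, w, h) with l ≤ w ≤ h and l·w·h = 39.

Iterate l from 1 to ⌊39^(1/3)⌋. For each l dividing 39, iterate w ≥ l with w dividing 39/l, and set h = 39/(l·w).
Triples found (2): (1×1×39), (1×3×13)

(1×1×39), (1×3×13)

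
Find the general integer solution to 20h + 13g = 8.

Step 1: Compute gcd(20, 13) = 1.
Since 1 divides 8, solutions exist.

Step 2: Find a particular solution using extended Euclidean algorithm.
We get h₀ = 16, g₀ = -24.
Check: 20*16 + 13*-24 = 8 = 8 ✓

Step 3: Write the general solution.
h = 16 + (13/1)t = 16 + 13t
g = -24 - (20/1)t = -24 - 20t
for any integer t.

h = 16 + 13t, g = -24 - 20t for integer t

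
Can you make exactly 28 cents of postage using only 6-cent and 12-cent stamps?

We need non-negative x, y with 6x + 12y = 28.
gcd(6, 12) = 6, and 6 does not divide 28.
No integer solutions exist, so certainly no non-negative ones.

No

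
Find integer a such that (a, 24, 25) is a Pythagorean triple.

a² = c² - b² = 25² - 24² = 625 - 576 = 49
a = sqrt(49) = 7

7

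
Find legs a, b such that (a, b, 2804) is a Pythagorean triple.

We need a² + b² = 2804² = 7862416.
Trying: 2604² + 1040² = 6780816 + 1081600 = 7862416 ✓

(2604, 1040, 2804)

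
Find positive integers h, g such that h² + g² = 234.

Search for h with 234 - h² a perfect square.
h = 3: 234 - 3² = 234 - 9 = 225 = 15² ✓
So h = 3, g = 15.

h = 3, g = 15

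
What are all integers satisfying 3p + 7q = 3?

Step 1: Compute gcd(3, 7) = 1.
Since 1 divides 3, solutions exist.

Step 2: Find a particular solution using extended Euclidean algorithm.
We get p₀ = -6, q₀ = 3.
Check: 3*-6 + 7*3 = 3 = 3 ✓

Step 3: Write the general solution.
p = -6 + (7/1)t = -6 + 7t
q = 3 - (3/1)t = 3 - 3t
for any integer t.

p = -6 + 7t, q = 3 - 3t for integer t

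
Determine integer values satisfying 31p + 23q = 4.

Step 1: Check solvability.
gcd(31, 23) = 1
Since 1 divides 4, solutions exist.

Step 2: Apply extended Euclidean algorithm to find gcd.
We find integers such that 31*x0 + 23*y0 = 1

Step 3: Scale the particular solution.
Multiply by 4/1 = 4:
p = 12, q = -16

Step 4: Verify.
31*(12) + 23*(-16) = 4 = 4 ✓

p = 12, q = -16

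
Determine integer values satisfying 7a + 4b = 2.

Step 1: Check solvability.
gcd(7, 4) = 1
Since 1 divides 2, solutions exist.

Step 2: Apply extended Euclidean algorithm to find gcd.
We find integers such that 7*x0 + 4*y0 = 1

Step 3: Scale the particular solution.
Multiply by 2/1 = 2:
a = -2, b = 4

Step 4: Verify.
7*(-2) + 4*(4) = 2 = 2 ✓

a = -2, b = 4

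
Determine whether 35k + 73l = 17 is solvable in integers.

Step 1: Compute gcd(35, 73).
gcd(35, 73) = 1

Step 2: Check divisibility.
Does 1 divide 17? 17 = 1 x 17, so yes.

By the theorem on linear Diophantine equations, 35k + 73l = 17 has integer solutions if and only if gcd(35, 73) divides 17. Since 1 | 17, solutions exist.

Yes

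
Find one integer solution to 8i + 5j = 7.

Step 1: Check solvability.
gcd(8, 5) = 1
Since 1 divides 7, solutions exist.

Step 2: Apply extended Euclidean algorithm to find gcd.
We find integers such that 8*x0 + 5*y0 = 1

Step 3: Scale the particular solution.
Multiply by 7/1 = 7:
i = 14, j = -21

Step 4: Verify.
8*(14) + 5*(-21) = 7 = 7 ✓

i = 14, j = -21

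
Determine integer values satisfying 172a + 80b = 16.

Step 1: Check solvability.
gcd(172, 80) = 4
Since 4 divides 16, solutions exist.

Step 2: Apply extended Euclidean algorithm to find gcd.
We find integers such that 172*x0 + 80*y0 = 4

Step 3: Scale the particular solution.
Multiply by 16/4 = 4:
a = 28, b = -60

Step 4: Verify.
172*(28) + 80*(-60) = 16 = 16 ✓

a = 28, b = -60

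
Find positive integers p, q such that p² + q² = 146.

Search for p with 146 - p² a perfect square.
p = 5: 146 - 5² = 146 - 25 = 121 = 11² ✓
So p = 5, q = 11.

p = 5, q = 11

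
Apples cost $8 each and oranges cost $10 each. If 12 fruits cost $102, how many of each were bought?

Let a = apples, o = oranges.
a + o = 12
8a + 10o = 102
Substitute o = 12 - a:
8a + 10(12 - a) = 102
(8 - 10)a = 102 - 120
-2a = -18
a = 9, o = 12 - 9 = 3

Apples: 9, Oranges: 3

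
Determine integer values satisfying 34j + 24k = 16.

Step 1: Check solvability.
gcd(34, 24) = 2
Since 2 divides 16, solutions exist.

Step 2: Apply extended Euclidean algorithm to find gcd.
We find integers such that 34*x0 + 24*y0 = 2

Step 3: Scale the particular solution.
Multiply by 16/2 = 8:
j = 40, k = -56

Step 4: Verify.
34*(40) + 24*(-56) = 16 = 16 ✓

j = 40, k = -56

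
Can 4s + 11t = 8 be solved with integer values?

Step 1: Compute gcd(4, 11).
gcd(4, 11) = 1

Step 2: Check divisibility.
Does 1 divide 8? 8 = 1 x 8, so yes.

By the theorem on linear Diophantine equations, 4s + 11t = 8 has integer solutions if and only if gcd(4, 11) divides 8. Since 1 | 8, solutions exist.

Yes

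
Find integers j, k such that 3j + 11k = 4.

Step 1: Check solvability.
gcd(3, 11) = 1
Since 1 divides 4, solutions exist.

Step 2: Apply extended Euclidean algorithm to find gcd.
We find integers such that 3*x0 + 11*y0 = 1

Step 3: Scale the particular solution.
Multiply by 4/1 = 4:
j = 16, k = -4

Step 4: Verify.
3*(16) + 11*(-4) = 4 = 4 ✓

j = 16, k = -4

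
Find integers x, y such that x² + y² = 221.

We need to find integers x, y > 0 such that x² + y² = 221.
Trying x = 5: y² = 221 - 5² = 221 - 25 = 196
y = 14
Check: 5² + 14² = 25 + 196 = 221 ✓

221 = 5² + 14²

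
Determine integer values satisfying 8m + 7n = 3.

Step 1: Check solvability.
gcd(8, 7) = 1
Since 1 divides 3, solutions exist.

Step 2: Apply extended Euclidean algorithm to find gcd.
We find integers such that 8*x0 + 7*y0 = 1

Step 3: Scale the particular solution.
Multiply by 3/1 = 3:
m = 3, n = -3

Step 4: Verify.
8*(3) + 7*(-3) = 3 = 3 ✓

m = 3, n = -3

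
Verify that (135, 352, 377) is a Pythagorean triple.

Compute a² + b² = 135² + 352² = 18225 + 123904 = 142129
Compute c² = 377² = 142129
Since 142129 = 142129, confirmed.

Yes, it is a Pythagorean triple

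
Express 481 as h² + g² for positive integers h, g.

We need to find integers h, g > 0 such that h² + g² = 481.
Trying h = 9: g² = 481 - 9² = 481 - 81 = 400
g = 20
Check: 9² + 20² = 81 + 400 = 481 ✓

481 = 9² + 20²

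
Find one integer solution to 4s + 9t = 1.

Step 1: Check solvability.
gcd(4, 9) = 1
Since 1 divides 1, solutions exist.

Step 2: Apply extended Euclidean algorithm to find gcd.
We find integers such that 4*x0 + 9*y0 = 1

Step 3: Scale the particular solution.
Multiply by 1/1 = 1:
s = -2, t = 1

Step 4: Verify.
4*(-2) + 9*(1) = 1 = 1 ✓

s = -2, t = 1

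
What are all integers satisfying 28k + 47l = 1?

Step 1: Compute gcd(28, 47) = 1.
Since 1 divides 1, solutions exist.

Step 2: Find a particular solution using extended Euclidean algorithm.
We get k₀ = -5, l₀ = 3.
Check: 28*-5 + 47*3 = 1 = 1 ✓

Step 3: Write the general solution.
k = -5 + (47/1)t = -5 + 47t
l = 3 - (28/1)t = 3 - 28t
for any integer t.

k = -5 + 47t, l = 3 - 28t for integer t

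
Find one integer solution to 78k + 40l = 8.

Step 1: Check solvability.
gcd(78, 40) = 2
Since 2 divides 8, solutions exist.

Step 2: Apply extended Euclidean algorithm to find gcd.
We find integers such that 78*x0 + 40*y0 = 2

Step 3: Scale the particular solution.
Multiply by 8/2 = 4:
k = -4, l = 8

Step 4: Verify.
78*(-4) + 40*(8) = 8 = 8 ✓

k = -4, l = 8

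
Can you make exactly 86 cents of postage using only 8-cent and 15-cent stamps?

We need non-negative x, y with 8x + 15y = 86.
gcd(8, 15) = 1 divides 86, so integer solutions exist.
Search for a non-negative one: x = 7 gives 15y = 86 - 56 = 30, so y = 2.
Check: 8·7 + 15·2 = 86 ✓

Yes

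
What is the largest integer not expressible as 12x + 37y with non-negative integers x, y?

For two coprime denominations a and b, the Frobenius number (largest value not representable as a non-negative combination) is ab - a - b.
Here gcd(12, 37) = 1, so they are coprime.
F(12, 37) = 12·37 - 12 - 37 = 444 - 49 = 395

395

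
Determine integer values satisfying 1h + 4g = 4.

Step 1: Check solvability.
gcd(1, 4) = 1
Since 1 divides 4, solutions exist.

Step 2: Apply extended Euclidean algorithm to find gcd.
We find integers such that 1*x0 + 4*y0 = 1

Step 3: Scale the particular solution.
Multiply by 4/1 = 4:
h = 4, g = 0

Step 4: Verify.
1*(4) + 4*(0) = 4 = 4 ✓

h = 4, g = 0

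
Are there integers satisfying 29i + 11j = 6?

Step 1: Compute gcd(29, 11).
gcd(29, 11) = 1

Step 2: Check divisibility.
Does 1 divide 6? 6 = 1 x 6, so yes.

By the theorem on linear Diophantine equations, 29i + 11j = 6 has integer solutions if and only if gcd(29, 11) divides 6. Since 1 | 6, solutions exist.

Yes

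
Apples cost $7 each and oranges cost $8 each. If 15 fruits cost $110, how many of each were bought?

Let a = apples, o = oranges.
a + o = 15
7a + 8o = 110
Substitute o = 15 - a:
7a + 8(15 - a) = 110
(7 - 8)a = 110 - 120
-1a = -10
a = 10, o = 15 - 10 = 5

Apples: 10, Oranges: 5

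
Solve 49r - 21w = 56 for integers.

Step 1: Check solvability.
gcd(49, 21) = 7
Since 7 divides 56, solutions exist.

Step 2: Apply extended Euclidean algorithm to find gcd.
We find integers such that 49*x0 + 21*y0 = 7

Step 3: Scale the particular solution.
Multiply by 56/7 = 8:
r = 8, w = 16

Step 4: Verify.
49*(8) - 21*(16) = 56 = 56 ✓

r = 8, w = 16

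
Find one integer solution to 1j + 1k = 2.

Step 1: Check solvability.
gcd(1, 1) = 1
Since 1 divides 2, solutions exist.

Step 2: Apply extended Euclidean algorithm to find gcd.
We find integers such that 1*x0 + 1*y0 = 1

Step 3: Scale the particular solution.
Multiply by 2/1 = 2:
j = 0, k = 2

Step 4: Verify.
1*(0) + 1*(2) = 2 = 2 ✓

j = 0, k = 2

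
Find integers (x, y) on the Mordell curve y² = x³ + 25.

Try small integer x values and check whether x³ + 25 is a perfect square.
x = 0: x³ + 25 = 0³ + 25 = 0 + 25 = 25
Is 25 a perfect square? 5² = 25 ✓
So (x, y) = (0, 5) is a solution.

x = 0, y = 5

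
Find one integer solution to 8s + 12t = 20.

Step 1: Check solvability.
gcd(8, 12) = 4
Since 4 divides 20, solutions exist.

Step 2: Apply extended Euclidean algorithm to find gcd.
We find integers such that 8*x0 + 12*y0 = 4

Step 3: Scale the particular solution.
Multiply by 20/4 = 5:
s = -5, t = 5

Step 4: Verify.
8*(-5) + 12*(5) = 20 = 20 ✓

s = -5, t = 5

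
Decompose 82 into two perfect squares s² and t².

We need to find integers s, t > 0 such that s² + t² = 82.
Trying s = 1: t² = 82 - 1² = 82 - 1 = 81
t = 9
Check: 1² + 9² = 1 + 81 = 82 ✓

82 = 1² + 9²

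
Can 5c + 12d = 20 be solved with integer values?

Step 1: Compute gcd(5, 12).
gcd(5, 12) = 1

Step 2: Check divisibility.
Does 1 divide 20? 20 = 1 x 20, so yes.

By the theorem on linear Diophantine equations, 5c + 12d = 20 has integer solutions if and only if gcd(5, 12) divides 20. Since 1 | 20, solutions exist.

Yes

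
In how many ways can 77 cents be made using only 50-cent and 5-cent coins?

We need non-negative integers (x, y) with 50x + 5y = 77.
For each x from 0 to 1, check if (77 - 50x) is a non-negative multiple of 5.
Solutions (x, y): none
Count: 0

0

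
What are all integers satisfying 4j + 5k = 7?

Step 1: Compute gcd(4, 5) = 1.
Since 1 divides 7, solutions exist.

Step 2: Find a particular solution using extended Euclidean algorithm.
We get j₀ = -7, k₀ = 7.
Check: 4*-7 + 5*7 = 7 = 7 ✓

Step 3: Write the general solution.
j = -7 + (5/1)t = -7 + 5t
k = 7 - (4/1)t = 7 - 4t
for any integer t.

j = -7 + 5t, k = 7 - 4t for integer t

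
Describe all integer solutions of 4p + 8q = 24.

Step 1: Compute gcd(4, 8) = 4.
Since 4 divides 24, solutions exist.

Step 2: Find a particular solution using extended Euclidean algorithm.
We get p₀ = 6, q₀ = 0.
Check: 4*6 + 8*0 = 24 = 24 ✓

Step 3: Write the general solution.
p = 6 + (8/4)t = 6 + 2t
q = 0 - (4/4)t = 0 - 1t
for any integer t.

p = 6 + 2t, q = 0 - 1t for integer t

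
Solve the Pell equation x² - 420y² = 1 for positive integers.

We seek the smallest positive integers (x, y) with x² - 420y² = 1, i.e., x² = 420y² + 1.
Try successive y values:
y = 1: x² = 420·1² + 1 = 421, not a perfect square
y = 2: x² = 420·2² + 1 = 1681, x = 41 ✓

Verify: 41² - 420·2² = 1681 - 1680 = 1 ✓

x = 41, y = 2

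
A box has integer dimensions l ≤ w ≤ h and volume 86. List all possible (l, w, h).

Iterate l from 1 to ⌊86^(1/3)⌋. For each l dividing 86, iterate w ≥ l with w dividing 86/l, and set h = 86/(l·w).
Triples found (2): (1×1×86), (1×2×43)

(1×1×86), (1×2×43)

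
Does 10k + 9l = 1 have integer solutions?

Step 1: Compute gcd(10, 9).
gcd(10, 9) = 1

Step 2: Check divisibility.
Does 1 divide 1? 1 = 1 x 1, so yes.

By the theorem on linear Diophantine equations, 10k + 9l = 1 has integer solutions if and only if gcd(10, 9) divides 1. Since 1 | 1, solutions exist.

Yes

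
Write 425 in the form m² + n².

We need to find integers m, n > 0 such that m² + n² = 425.
Trying m = 5: n² = 425 - 5² = 425 - 25 = 400
n = 20
Check: 5² + 20² = 25 + 400 = 425 ✓

425 = 5² + 20²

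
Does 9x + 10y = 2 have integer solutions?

Step 1: Compute gcd(9, 10).
gcd(9, 10) = 1

Step 2: Check divisibility.
Does 1 divide 2? 2 = 1 x 2, so yes.

By the theorem on linear Diophantine equations, 9x + 10y = 2 has integer solutions if and only if gcd(9, 10) divides 2. Since 1 | 2, solutions exist.

Yes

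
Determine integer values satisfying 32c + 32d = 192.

Step 1: Check solvability.
gcd(32, 32) = 32
Since 32 divides 192, solutions exist.

Step 2: Apply extended Euclidean algorithm to find gcd.
We find integers such that 32*x0 + 32*y0 = 32

Step 3: Scale the particular solution.
Multiply by 192/32 = 6:
c = 0, d = 6

Step 4: Verify.
32*(0) + 32*(6) = 192 = 192 ✓

c = 0, d = 6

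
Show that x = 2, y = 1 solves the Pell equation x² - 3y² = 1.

Compute x² = 2² = 4
Compute 3y² = 3·1² = 3·1 = 3
x² - 3y² = 4 - 3 = 1
Since this equals 1, (2, 1) is a solution.

Yes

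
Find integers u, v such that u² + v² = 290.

We need to find integers u, v > 0 such that u² + v² = 290.
Trying u = 1: v² = 290 - 1² = 290 - 1 = 289
v = 17
Check: 1² + 17² = 1 + 289 = 290 ✓

290 = 1² + 17²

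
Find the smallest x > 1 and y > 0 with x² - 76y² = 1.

We seek the smallest positive integers (x, y) with x² - 76y² = 1, i.e., x² = 76y² + 1.
Try successive y values:
y = 1: x² = 76·1² + 1 = 77, not a perfect square
y = 2: x² = 76·2² + 1 = 305, not a perfect square
y = 3: x² = 76·3² + 1 = 685, not a perfect square
... continuing the search (or via continued fractions) ...
y = 6630: x² = 76·6630² + 1 = 3340724401, x = 57799 ✓

Verify: 57799² - 76·6630² = 3340724401 - 3340724400 = 1 ✓

x = 57799, y = 6630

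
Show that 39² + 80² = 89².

Compute a² + b²:
39² + 80² = 1521 + 6400 = 7921
Compute c²:
89² = 7921
Since 7921 = 7921, it is a Pythagorean triple.

Yes, it is a Pythagorean triple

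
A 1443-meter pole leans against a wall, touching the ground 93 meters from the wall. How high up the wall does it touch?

The ladder, wall, and ground form a right triangle with hypotenuse 1443 and one leg 93.
By the Pythagorean theorem: h² = 1443² - 93² = 2082249 - 8649 = 2073600
h = √2073600 = 1440 meters

1440 meters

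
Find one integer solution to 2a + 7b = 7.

Step 1: Check solvability.
gcd(2, 7) = 1
Since 1 divides 7, solutions exist.

Step 2: Apply extended Euclidean algorithm to find gcd.
We find integers such that 2*x0 + 7*y0 = 1

Step 3: Scale the particular solution.
Multiply by 7/1 = 7:
a = -21, b = 7

Step 4: Verify.
2*(-21) + 7*(7) = 7 = 7 ✓

a = -21, b = 7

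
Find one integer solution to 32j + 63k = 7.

Step 1: Check solvability.
gcd(32, 63) = 1
Since 1 divides 7, solutions exist.

Step 2: Apply extended Euclidean algorithm to find gcd.
We find integers such that 32*x0 + 63*y0 = 1

Step 3: Scale the particular solution.
Multiply by 7/1 = 7:
j = 14, k = -7

Step 4: Verify.
32*(14) + 63*(-7) = 7 = 7 ✓

j = 14, k = -7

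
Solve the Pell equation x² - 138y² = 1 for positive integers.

We seek the smallest positive integers (x, y) with x² - 138y² = 1, i.e., x² = 138y² + 1.
Try successive y values:
y = 1: x² = 138·1² + 1 = 139, not a perfect square
y = 2: x² = 138·2² + 1 = 553, not a perfect square
y = 3: x² = 138·3² + 1 = 1243, not a perfect square
... continuing the search (or via continued fractions) ...
y = 4: x² = 138·4² + 1 = 2209, x = 47 ✓

Verify: 47² - 138·4² = 2209 - 2208 = 1 ✓

x = 47, y = 4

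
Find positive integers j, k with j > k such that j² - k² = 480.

Factor: j² - k² = (j+k)(j-k) = 480.
We need two factors of 480 with the same parity.
Use j+k = 240 and j-k = 2 (product 240·2 = 480).
Adding: 2j = 242, so j = 121.
Subtracting: 2k = 238, so k = 119.
Check: 121² - 119² = 14641 - 14161 = 480 ✓

j = 121, k = 119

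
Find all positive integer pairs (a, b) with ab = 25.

The positive divisors of 25 are: 1, 5, 25.
Each divisor d gives the pair (d, 25/d):
(1, 25), (5, 5), (25, 1)

(1, 25), (5, 5), (25, 1)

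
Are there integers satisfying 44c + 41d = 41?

Step 1: Compute gcd(44, 41).
gcd(44, 41) = 1

Step 2: Check divisibility.
Does 1 divide 41? 41 = 1 x 41, so yes.

By the theorem on linear Diophantine equations, 44c + 41d = 41 has integer solutions if and only if gcd(44, 41) divides 41. Since 1 | 41, solutions exist.

Yes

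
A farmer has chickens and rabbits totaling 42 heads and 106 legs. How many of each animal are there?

Let c = chickens, r = rabbits.
Heads: c + r = 42
Legs: 2c + 4r = 106
From the first equation, c = 42 - r. Substitute:
2(42 - r) + 4r = 106
84 + 2r = 106
r = (106 - 84)/2 = 11
c = 42 - 11 = 31

Chickens: 31, Rabbits: 11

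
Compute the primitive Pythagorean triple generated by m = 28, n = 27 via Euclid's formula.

a = m² - n² = 28² - 27² = 784 - 729 = 55
b = 2mn = 2·28·27 = 1512
c = m² + n² = 784 + 729 = 1513
Verify: 55² + 1512² = 3025 + 2286144 = 2289169 = 1513² ✓

(55, 1512, 1513)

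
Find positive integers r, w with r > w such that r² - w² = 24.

Factor: r² - w² = (r+w)(r-w) = 24.
We need two factors of 24 with the same parity.
Use r+w = 12 and r-w = 2 (product 12·2 = 24).
Adding: 2r = 14, so r = 7.
Subtracting: 2w = 10, so w = 5.
Check: 7² - 5² = 49 - 25 = 24 ✓

r = 7, w = 5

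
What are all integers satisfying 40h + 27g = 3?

Step 1: Compute gcd(40, 27) = 1.
Since 1 divides 3, solutions exist.

Step 2: Find a particular solution using extended Euclidean algorithm.
We get h₀ = -6, g₀ = 9.
Check: 40*-6 + 27*9 = 3 = 3 ✓

Step 3: Write the general solution.
h = -6 + (27/1)t = -6 + 27t
g = 9 - (40/1)t = 9 - 40t
for any integer t.

h = -6 + 27t, g = 9 - 40t for integer t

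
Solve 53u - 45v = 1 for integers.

Step 1: Check solvability.
gcd(53, 45) = 1
Since 1 divides 1, solutions exist.

Step 2: Apply extended Euclidean algorithm to find gcd.
We find integers such that 53*x0 + 45*y0 = 1

Step 3: Scale the particular solution.
Multiply by 1/1 = 1:
u = 17, v = 20

Step 4: Verify.
53*(17) - 45*(20) = 1 = 1 ✓

u = 17, v = 20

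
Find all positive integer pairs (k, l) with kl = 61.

The positive divisors of 61 are: 1, 61.
Each divisor d gives the pair (d, 61/d):
(1, 61), (61, 1)

(1, 61), (61, 1)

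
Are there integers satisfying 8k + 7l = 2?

Step 1: Compute gcd(8, 7).
gcd(8, 7) = 1

Step 2: Check divisibility.
Does 1 divide 2? 2 = 1 x 2, so yes.

By the theorem on linear Diophantine equations, 8k + 7l = 2 has integer solutions if and only if gcd(8, 7) divides 2. Since 1 | 2, solutions exist.

Yes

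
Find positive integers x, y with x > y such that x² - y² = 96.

Factor: x² - y² = (x+y)(x-y) = 96.
We need two factors of 96 with the same parity.
Use x+y = 48 and x-y = 2 (product 48·2 = 96).
Adding: 2x = 50, so x = 25.
Subtracting: 2y = 46, so y = 23.
Check: 25² - 23² = 625 - 529 = 96 ✓

x = 25, y = 23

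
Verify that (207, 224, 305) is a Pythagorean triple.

Compute a² + b²:
207² + 224² = 42849 + 50176 = 93025
Compute c²:
305² = 93025
Since 93025 = 93025, it is a Pythagorean triple.

Yes, it is a Pythagorean triple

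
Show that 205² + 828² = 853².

Compute a² + b² = 205² + 828² = 42025 + 685584 = 727609
Compute c² = 853² = 727609
Since 727609 = 727609, confirmed.

Yes, it is a Pythagorean triple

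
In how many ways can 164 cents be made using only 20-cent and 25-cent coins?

We need non-negative integers (x, y) with 20x + 25y = 164.
For each x from 0 to 8, check if (164 - 20x) is a non-negative multiple of 25.
Solutions (x, y): none
Count: 0

0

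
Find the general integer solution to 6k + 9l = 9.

Step 1: Compute gcd(6, 9) = 3.
Since 3 divides 9, solutions exist.

Step 2: Find a particular solution using extended Euclidean algorithm.
We get k₀ = -3, l₀ = 3.
Check: 6*-3 + 9*3 = 9 = 9 ✓

Step 3: Write the general solution.
k = -3 + (9/3)t = -3 + 3t
l = 3 - (6/3)t = 3 - 2t
for any integer t.

k = -3 + 3t, l = 3 - 2t for integer t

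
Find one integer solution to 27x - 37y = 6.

Step 1: Check solvability.
gcd(27, 37) = 1
Since 1 divides 6, solutions exist.

Step 2: Apply extended Euclidean algorithm to find gcd.
We find integers such that 27*x0 + 37*y0 = 1

Step 3: Scale the particular solution.
Multiply by 6/1 = 6:
x = 66, y = 48

Step 4: Verify.
27*(66) - 37*(48) = 6 = 6 ✓

x = 66, y = 48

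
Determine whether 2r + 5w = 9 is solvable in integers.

Step 1: Compute gcd(2, 5).
gcd(2, 5) = 1

Step 2: Check divisibility.
Does 1 divide 9? 9 = 1 x 9, so yes.

By the theorem on linear Diophantine equations, 2r + 5w = 9 has integer solutions if and only if gcd(2, 5) divides 9. Since 1 | 9, solutions exist.

Yes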